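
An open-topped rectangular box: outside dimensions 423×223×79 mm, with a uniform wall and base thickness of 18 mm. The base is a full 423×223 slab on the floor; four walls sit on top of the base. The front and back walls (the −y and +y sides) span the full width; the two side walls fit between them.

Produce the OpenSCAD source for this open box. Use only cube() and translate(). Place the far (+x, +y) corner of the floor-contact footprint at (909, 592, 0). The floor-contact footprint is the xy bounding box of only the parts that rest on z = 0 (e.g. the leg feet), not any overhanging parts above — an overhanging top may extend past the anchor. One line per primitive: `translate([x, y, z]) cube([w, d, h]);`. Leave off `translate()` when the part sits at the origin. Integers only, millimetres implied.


translate([486, 369, 0]) cube([423, 223, 18]);
translate([486, 369, 18]) cube([423, 18, 61]);
translate([486, 574, 18]) cube([423, 18, 61]);
translate([486, 387, 18]) cube([18, 187, 61]);
translate([891, 387, 18]) cube([18, 187, 61]);


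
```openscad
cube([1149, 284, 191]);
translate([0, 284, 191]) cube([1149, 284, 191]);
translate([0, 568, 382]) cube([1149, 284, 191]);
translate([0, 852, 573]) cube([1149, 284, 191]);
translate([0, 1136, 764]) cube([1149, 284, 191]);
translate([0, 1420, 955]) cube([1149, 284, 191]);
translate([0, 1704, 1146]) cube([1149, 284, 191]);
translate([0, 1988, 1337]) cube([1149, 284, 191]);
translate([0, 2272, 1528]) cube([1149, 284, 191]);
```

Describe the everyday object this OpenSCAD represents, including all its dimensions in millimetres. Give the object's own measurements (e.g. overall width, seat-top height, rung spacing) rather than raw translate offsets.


A straight staircase of 9 solid steps. Each step is 1149 mm wide (x), 284 mm deep (y, the going) and 191 mm tall (the rise). The first step rests on the floor; each subsequent step sits one going further in +y and one rise higher in +z, directly behind and above the previous step with no overlap.


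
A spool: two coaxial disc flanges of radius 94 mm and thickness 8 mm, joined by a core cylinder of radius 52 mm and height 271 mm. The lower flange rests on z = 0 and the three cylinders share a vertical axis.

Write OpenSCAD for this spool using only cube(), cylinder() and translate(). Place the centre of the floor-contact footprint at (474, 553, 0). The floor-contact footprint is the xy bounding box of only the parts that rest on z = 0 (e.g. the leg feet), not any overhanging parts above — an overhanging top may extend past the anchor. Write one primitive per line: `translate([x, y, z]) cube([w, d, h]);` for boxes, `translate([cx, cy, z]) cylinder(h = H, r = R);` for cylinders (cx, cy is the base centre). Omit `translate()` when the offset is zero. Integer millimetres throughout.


translate([474, 553, 0]) cylinder(h = 8, r = 94);
translate([474, 553, 8]) cylinder(h = 271, r = 52);
translate([474, 553, 279]) cylinder(h = 8, r = 94);


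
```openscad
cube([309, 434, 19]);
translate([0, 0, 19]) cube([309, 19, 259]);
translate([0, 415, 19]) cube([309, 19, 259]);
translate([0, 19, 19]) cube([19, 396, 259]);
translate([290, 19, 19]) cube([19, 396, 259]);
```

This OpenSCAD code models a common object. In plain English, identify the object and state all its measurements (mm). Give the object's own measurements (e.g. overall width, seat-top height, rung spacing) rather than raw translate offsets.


An open-topped rectangular box: outside dimensions 309×434×278 mm, with a uniform wall and base thickness of 19 mm. The base is a full 309×434 slab on the floor; four walls sit on top of the base. The front and back walls (the −y and +y sides) span the full width; the two side walls fit between them.


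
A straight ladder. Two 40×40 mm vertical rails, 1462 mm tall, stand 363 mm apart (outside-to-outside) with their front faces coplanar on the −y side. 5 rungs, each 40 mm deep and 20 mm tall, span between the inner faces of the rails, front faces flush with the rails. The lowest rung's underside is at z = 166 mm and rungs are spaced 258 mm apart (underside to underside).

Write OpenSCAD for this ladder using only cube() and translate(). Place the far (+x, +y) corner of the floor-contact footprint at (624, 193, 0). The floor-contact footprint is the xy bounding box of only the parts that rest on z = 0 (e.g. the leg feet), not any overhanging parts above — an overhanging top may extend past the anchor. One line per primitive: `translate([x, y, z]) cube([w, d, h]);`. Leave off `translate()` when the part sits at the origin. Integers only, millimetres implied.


translate([261, 153, 0]) cube([40, 40, 1462]);
translate([584, 153, 0]) cube([40, 40, 1462]);
translate([301, 153, 166]) cube([283, 40, 20]);
translate([301, 153, 424]) cube([283, 40, 20]);
translate([301, 153, 682]) cube([283, 40, 20]);
translate([301, 153, 940]) cube([283, 40, 20]);
translate([301, 153, 1198]) cube([283, 40, 20]);


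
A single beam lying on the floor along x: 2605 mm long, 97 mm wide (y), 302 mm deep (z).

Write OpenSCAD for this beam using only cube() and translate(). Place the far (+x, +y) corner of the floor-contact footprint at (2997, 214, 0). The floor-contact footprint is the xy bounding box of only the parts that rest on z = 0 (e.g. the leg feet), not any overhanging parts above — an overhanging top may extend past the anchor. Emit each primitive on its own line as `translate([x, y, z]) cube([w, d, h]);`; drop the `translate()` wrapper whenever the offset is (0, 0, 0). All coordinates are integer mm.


translate([392, 117, 0]) cube([2605, 97, 302]);


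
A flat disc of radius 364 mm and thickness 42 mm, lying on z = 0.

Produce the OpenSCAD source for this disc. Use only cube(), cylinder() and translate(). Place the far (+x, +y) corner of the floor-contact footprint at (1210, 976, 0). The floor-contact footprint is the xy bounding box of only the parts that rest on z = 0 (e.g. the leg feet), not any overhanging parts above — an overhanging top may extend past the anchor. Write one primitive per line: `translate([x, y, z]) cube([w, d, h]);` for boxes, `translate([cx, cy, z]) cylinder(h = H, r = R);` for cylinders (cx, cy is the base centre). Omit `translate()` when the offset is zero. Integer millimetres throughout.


translate([846, 612, 0]) cylinder(h = 42, r = 364);


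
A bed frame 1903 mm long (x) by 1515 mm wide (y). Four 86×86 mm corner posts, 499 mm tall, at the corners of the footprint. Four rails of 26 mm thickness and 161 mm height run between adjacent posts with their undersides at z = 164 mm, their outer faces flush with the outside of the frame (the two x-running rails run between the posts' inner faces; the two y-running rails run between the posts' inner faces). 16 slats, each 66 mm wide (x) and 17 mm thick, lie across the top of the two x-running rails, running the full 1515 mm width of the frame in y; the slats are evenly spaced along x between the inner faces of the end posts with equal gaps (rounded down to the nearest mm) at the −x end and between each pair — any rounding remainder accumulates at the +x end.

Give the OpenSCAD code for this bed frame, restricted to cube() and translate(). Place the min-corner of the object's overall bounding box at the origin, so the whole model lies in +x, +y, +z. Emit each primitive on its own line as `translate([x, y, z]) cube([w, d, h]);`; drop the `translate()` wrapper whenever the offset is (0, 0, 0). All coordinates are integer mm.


cube([86, 86, 499]);
translate([0, 1429, 0]) cube([86, 86, 499]);
translate([1817, 0, 0]) cube([86, 86, 499]);
translate([1817, 1429, 0]) cube([86, 86, 499]);
translate([86, 0, 164]) cube([1731, 26, 161]);
translate([86, 1489, 164]) cube([1731, 26, 161]);
translate([0, 86, 164]) cube([26, 1343, 161]);
translate([1877, 86, 164]) cube([26, 1343, 161]);
translate([125, 0, 325]) cube([66, 1515, 17]);
translate([230, 0, 325]) cube([66, 1515, 17]);
translate([335, 0, 325]) cube([66, 1515, 17]);
translate([440, 0, 325]) cube([66, 1515, 17]);
translate([545, 0, 325]) cube([66, 1515, 17]);
translate([650, 0, 325]) cube([66, 1515, 17]);
translate([755, 0, 325]) cube([66, 1515, 17]);
translate([860, 0, 325]) cube([66, 1515, 17]);
translate([965, 0, 325]) cube([66, 1515, 17]);
translate([1070, 0, 325]) cube([66, 1515, 17]);
translate([1175, 0, 325]) cube([66, 1515, 17]);
translate([1280, 0, 325]) cube([66, 1515, 17]);
translate([1385, 0, 325]) cube([66, 1515, 17]);
translate([1490, 0, 325]) cube([66, 1515, 17]);
translate([1595, 0, 325]) cube([66, 1515, 17]);
translate([1700, 0, 325]) cube([66, 1515, 17]);


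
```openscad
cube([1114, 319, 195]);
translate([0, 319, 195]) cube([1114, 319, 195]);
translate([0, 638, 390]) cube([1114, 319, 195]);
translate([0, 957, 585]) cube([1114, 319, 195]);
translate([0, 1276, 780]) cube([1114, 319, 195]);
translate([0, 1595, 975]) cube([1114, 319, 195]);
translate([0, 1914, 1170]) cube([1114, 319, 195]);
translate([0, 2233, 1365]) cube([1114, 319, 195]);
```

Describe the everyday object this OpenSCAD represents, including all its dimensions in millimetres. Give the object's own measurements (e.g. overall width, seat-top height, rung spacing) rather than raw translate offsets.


A straight staircase of 8 solid steps. Each step is 1114 mm wide (x), 319 mm deep (y, the going) and 195 mm tall (the rise). The first step rests on the floor; each subsequent step sits one going further in +y and one rise higher in +z, directly behind and above the previous step with no overlap.


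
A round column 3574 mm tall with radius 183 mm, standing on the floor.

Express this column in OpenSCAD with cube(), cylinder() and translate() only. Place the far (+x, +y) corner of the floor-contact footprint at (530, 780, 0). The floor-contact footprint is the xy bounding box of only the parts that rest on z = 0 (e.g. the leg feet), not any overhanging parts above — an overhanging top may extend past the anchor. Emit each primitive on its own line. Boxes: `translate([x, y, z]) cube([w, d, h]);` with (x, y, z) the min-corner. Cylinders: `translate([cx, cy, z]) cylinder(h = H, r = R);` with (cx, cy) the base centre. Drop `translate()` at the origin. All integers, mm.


translate([347, 597, 0]) cylinder(h = 3574, r = 183);


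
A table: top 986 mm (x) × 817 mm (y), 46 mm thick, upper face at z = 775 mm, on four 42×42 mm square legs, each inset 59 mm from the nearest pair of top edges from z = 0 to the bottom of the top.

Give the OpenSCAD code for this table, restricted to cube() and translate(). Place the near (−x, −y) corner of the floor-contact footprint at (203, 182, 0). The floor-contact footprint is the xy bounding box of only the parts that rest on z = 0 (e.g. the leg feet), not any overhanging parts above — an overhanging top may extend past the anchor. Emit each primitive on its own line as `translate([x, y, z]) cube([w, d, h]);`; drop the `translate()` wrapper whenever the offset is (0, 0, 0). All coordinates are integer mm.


translate([144, 123, 729]) cube([986, 817, 46]);
translate([203, 182, 0]) cube([42, 42, 729]);
translate([1029, 182, 0]) cube([42, 42, 729]);
translate([203, 839, 0]) cube([42, 42, 729]);
translate([1029, 839, 0]) cube([42, 42, 729]);


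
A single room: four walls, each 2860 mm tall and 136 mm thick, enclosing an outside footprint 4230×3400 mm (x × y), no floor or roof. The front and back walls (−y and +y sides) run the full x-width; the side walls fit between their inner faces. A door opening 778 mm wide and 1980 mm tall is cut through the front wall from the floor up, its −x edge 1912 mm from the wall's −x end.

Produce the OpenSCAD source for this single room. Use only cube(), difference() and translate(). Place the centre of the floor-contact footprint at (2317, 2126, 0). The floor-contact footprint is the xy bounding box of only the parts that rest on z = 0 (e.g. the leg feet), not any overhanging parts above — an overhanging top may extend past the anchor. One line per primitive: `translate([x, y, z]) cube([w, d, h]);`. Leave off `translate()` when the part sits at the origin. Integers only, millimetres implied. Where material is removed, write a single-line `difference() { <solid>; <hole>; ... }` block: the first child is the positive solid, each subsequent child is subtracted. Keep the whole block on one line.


difference() { translate([202, 426, 0]) cube([4230, 136, 2860]); translate([2114, 426, 0]) cube([778, 136, 1980]); }
translate([202, 3690, 0]) cube([4230, 136, 2860]);
translate([202, 562, 0]) cube([136, 3128, 2860]);
translate([4296, 562, 0]) cube([136, 3128, 2860]);


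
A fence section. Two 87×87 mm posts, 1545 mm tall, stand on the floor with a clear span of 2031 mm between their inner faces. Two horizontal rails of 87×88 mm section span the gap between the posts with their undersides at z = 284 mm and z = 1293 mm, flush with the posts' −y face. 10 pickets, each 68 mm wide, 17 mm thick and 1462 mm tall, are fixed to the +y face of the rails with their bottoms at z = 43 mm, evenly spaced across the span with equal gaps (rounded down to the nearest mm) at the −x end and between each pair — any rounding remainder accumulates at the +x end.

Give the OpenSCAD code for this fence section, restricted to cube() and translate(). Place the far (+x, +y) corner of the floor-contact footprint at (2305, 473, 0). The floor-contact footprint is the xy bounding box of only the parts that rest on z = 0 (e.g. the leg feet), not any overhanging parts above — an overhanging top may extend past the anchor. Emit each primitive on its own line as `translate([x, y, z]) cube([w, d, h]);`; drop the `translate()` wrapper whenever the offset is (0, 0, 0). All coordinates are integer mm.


translate([100, 386, 0]) cube([87, 87, 1545]);
translate([2218, 386, 0]) cube([87, 87, 1545]);
translate([187, 386, 284]) cube([2031, 87, 88]);
translate([187, 386, 1293]) cube([2031, 87, 88]);
translate([309, 473, 43]) cube([68, 17, 1462]);
translate([499, 473, 43]) cube([68, 17, 1462]);
translate([689, 473, 43]) cube([68, 17, 1462]);
translate([879, 473, 43]) cube([68, 17, 1462]);
translate([1069, 473, 43]) cube([68, 17, 1462]);
translate([1259, 473, 43]) cube([68, 17, 1462]);
translate([1449, 473, 43]) cube([68, 17, 1462]);
translate([1639, 473, 43]) cube([68, 17, 1462]);
translate([1829, 473, 43]) cube([68, 17, 1462]);
translate([2019, 473, 43]) cube([68, 17, 1462]);


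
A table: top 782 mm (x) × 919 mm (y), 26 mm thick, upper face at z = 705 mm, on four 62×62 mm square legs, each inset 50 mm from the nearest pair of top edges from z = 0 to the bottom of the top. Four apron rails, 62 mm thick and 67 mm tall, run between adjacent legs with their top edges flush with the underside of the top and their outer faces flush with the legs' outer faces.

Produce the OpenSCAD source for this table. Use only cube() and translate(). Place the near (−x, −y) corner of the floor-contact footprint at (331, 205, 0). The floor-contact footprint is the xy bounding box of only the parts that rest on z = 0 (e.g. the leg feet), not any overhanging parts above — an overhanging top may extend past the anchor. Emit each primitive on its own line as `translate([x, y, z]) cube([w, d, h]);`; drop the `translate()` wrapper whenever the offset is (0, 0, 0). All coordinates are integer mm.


translate([281, 155, 679]) cube([782, 919, 26]);
translate([331, 205, 0]) cube([62, 62, 679]);
translate([951, 205, 0]) cube([62, 62, 679]);
translate([331, 962, 0]) cube([62, 62, 679]);
translate([951, 962, 0]) cube([62, 62, 679]);
translate([393, 205, 612]) cube([558, 62, 67]);
translate([393, 962, 612]) cube([558, 62, 67]);
translate([331, 267, 612]) cube([62, 695, 67]);
translate([951, 267, 612]) cube([62, 695, 67]);


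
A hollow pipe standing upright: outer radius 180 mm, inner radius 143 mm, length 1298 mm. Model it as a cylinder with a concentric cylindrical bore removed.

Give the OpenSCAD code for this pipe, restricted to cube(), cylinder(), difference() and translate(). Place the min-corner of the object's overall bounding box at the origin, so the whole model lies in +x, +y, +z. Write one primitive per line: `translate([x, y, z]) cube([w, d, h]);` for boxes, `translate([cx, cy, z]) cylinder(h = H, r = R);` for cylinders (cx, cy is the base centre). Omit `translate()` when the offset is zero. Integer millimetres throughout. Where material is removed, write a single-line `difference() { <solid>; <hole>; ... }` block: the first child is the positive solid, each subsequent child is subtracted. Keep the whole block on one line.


difference() { translate([180, 180, 0]) cylinder(h = 1298, r = 180); translate([180, 180, 0]) cylinder(h = 1298, r = 143); }


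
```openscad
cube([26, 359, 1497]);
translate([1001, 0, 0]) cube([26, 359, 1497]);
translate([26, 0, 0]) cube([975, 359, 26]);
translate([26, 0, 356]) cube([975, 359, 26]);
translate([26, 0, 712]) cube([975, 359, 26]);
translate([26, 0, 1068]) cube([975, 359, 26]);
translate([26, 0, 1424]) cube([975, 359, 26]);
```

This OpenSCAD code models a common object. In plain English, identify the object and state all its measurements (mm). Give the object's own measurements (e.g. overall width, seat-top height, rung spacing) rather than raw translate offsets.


An open bookshelf. Two side panels, each 26 mm thick, 359 mm deep and 1497 mm tall, stand 1027 mm apart (outside-to-outside). Between them sit 5 shelves, each 26 mm thick and 359 mm deep, spanning the full gap between the sides. The bottom shelf rests on the floor (its underside at z = 0) and the clear gap between one shelf's top and the next shelf's underside is 330 mm.


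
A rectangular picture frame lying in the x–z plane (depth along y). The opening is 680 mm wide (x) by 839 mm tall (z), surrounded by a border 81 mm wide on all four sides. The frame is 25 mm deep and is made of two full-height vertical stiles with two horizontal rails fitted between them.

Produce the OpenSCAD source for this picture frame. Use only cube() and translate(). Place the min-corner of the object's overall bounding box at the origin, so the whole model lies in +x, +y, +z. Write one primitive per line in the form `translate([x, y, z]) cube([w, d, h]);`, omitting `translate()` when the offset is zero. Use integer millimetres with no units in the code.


cube([81, 25, 1001]);
translate([761, 0, 0]) cube([81, 25, 1001]);
translate([81, 0, 0]) cube([680, 25, 81]);
translate([81, 0, 920]) cube([680, 25, 81]);


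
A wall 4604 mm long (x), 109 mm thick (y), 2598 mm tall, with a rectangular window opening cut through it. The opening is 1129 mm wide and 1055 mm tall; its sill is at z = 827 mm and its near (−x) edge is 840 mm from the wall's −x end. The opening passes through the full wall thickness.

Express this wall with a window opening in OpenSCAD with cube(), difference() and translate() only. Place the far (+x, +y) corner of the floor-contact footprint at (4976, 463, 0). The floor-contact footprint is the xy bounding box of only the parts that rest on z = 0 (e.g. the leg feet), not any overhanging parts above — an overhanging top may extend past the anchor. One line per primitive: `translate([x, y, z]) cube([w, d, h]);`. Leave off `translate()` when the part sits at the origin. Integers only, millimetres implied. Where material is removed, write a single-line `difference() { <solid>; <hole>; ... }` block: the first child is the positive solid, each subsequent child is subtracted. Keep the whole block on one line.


difference() { translate([372, 354, 0]) cube([4604, 109, 2598]); translate([1212, 354, 827]) cube([1129, 109, 1055]); }


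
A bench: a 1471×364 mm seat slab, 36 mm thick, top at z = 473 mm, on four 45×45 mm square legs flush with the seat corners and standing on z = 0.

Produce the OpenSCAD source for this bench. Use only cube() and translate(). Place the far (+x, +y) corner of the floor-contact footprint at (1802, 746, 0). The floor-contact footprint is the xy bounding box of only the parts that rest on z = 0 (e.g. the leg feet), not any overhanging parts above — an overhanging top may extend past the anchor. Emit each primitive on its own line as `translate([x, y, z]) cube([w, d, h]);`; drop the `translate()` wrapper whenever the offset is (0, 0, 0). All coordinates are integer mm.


translate([331, 382, 437]) cube([1471, 364, 36]);
translate([331, 382, 0]) cube([45, 45, 437]);
translate([331, 701, 0]) cube([45, 45, 437]);
translate([1757, 382, 0]) cube([45, 45, 437]);
translate([1757, 701, 0]) cube([45, 45, 437]);


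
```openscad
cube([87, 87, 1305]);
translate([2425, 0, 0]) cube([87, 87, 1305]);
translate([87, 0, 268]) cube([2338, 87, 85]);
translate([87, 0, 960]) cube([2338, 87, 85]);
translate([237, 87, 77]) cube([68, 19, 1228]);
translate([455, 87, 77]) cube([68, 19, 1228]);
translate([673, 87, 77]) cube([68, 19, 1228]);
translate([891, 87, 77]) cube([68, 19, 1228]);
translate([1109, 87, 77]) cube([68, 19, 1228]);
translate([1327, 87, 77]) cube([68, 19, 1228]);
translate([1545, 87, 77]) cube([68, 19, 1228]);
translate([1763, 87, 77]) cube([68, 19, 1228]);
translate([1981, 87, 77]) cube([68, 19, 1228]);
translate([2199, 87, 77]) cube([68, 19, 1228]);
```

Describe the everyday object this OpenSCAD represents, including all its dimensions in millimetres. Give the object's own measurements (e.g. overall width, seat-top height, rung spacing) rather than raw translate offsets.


A fence section. Two 87×87 mm posts, 1305 mm tall, stand on the floor with a clear span of 2338 mm between their inner faces. Two horizontal rails of 87×85 mm section span the gap between the posts with their undersides at z = 268 mm and z = 960 mm, flush with the posts' −y face. 10 pickets, each 68 mm wide, 19 mm thick and 1228 mm tall, are fixed to the +y face of the rails with their bottoms at z = 77 mm, spaced across the span with a 150 mm gap after the −x post and between neighbouring pickets, with 158 mm left before the +x post.


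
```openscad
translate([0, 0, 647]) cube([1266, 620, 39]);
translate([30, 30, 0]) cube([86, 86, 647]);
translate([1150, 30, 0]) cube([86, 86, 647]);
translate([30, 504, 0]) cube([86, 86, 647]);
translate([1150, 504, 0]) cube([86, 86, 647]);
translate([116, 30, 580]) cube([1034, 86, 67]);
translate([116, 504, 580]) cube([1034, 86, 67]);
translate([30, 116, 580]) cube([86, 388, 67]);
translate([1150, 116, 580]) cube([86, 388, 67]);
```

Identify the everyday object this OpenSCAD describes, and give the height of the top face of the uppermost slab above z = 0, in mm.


A table. The table height is 686 mm.

A 1266×620×39 slab sits at z = 647 on four 86 mm square posts — a table. The top surface is at 647 + 39 = 686 mm.


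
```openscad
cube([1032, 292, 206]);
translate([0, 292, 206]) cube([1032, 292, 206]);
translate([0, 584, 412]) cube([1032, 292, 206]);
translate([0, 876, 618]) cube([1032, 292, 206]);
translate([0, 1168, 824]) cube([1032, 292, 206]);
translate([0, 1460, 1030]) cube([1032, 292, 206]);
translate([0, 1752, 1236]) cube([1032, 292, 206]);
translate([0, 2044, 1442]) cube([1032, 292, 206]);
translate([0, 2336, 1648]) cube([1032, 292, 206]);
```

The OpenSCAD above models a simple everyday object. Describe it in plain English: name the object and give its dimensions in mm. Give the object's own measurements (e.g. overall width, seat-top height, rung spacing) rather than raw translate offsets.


A straight staircase of 9 solid steps. Each step is 1032 mm wide (x), 292 mm deep (y, the going) and 206 mm tall (the rise). The first step rests on the floor; each subsequent step sits one going further in +y and one rise higher in +z, directly behind and above the previous step with no overlap.


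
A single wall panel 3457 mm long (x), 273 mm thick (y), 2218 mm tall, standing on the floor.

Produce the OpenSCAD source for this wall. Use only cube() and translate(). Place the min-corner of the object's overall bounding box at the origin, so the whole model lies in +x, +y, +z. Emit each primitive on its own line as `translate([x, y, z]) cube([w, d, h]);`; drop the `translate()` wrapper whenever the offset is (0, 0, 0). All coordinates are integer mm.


cube([3457, 273, 2218]);


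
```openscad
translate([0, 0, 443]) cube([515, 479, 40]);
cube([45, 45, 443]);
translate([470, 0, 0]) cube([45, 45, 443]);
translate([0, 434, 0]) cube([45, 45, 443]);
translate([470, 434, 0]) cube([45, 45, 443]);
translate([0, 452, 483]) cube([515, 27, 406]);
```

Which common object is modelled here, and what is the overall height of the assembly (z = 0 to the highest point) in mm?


A chair. The overall height is 889 mm.

A slab on four corner posts with a tall panel at the back — a chair. The seat slab sits at z = 443 with thickness 40, and the 406 mm backrest starts at the seat top, so the overall height is 443 + 40 + 406 = 889 mm.


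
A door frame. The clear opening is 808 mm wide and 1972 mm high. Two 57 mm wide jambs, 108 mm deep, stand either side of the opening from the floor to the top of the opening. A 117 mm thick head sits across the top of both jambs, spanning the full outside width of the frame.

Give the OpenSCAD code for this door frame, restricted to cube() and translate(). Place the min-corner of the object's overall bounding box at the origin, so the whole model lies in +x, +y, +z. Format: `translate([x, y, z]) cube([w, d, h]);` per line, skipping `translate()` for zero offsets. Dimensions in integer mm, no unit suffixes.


cube([57, 108, 1972]);
translate([865, 0, 0]) cube([57, 108, 1972]);
translate([0, 0, 1972]) cube([922, 108, 117]);


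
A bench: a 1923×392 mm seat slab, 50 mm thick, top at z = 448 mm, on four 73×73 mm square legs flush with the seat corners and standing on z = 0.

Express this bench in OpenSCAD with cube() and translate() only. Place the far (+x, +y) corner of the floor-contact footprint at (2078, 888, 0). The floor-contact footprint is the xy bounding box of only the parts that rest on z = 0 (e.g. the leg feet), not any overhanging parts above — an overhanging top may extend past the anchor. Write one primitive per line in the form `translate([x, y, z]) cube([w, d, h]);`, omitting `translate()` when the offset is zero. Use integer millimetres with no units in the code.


// leg_h = 448 − 50 = 398
translate([155, 496, 398]) cube([1923, 392, 50]);
translate([155, 496, 0]) cube([73, 73, 398]);
translate([155, 815, 0]) cube([73, 73, 398]);
translate([2005, 496, 0]) cube([73, 73, 398]);
translate([2005, 815, 0]) cube([73, 73, 398]);


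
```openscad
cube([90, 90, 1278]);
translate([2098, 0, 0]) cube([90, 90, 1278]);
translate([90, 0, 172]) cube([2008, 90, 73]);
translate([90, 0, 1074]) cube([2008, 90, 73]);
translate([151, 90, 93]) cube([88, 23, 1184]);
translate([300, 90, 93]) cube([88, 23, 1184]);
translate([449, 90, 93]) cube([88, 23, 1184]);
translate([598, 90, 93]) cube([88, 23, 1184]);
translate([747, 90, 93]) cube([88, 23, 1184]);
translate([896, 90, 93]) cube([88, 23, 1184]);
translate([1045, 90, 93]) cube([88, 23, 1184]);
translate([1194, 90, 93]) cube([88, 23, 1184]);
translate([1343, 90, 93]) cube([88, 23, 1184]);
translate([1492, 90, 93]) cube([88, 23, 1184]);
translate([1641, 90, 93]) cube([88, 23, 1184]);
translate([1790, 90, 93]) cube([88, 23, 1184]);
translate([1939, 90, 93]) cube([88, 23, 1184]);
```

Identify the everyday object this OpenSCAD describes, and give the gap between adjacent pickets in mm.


A fence section. The picket gap is 61 mm.

Two posts, two rails, 13 pickets — a fence section. Span 2008 mm holds 13 pickets of 88 mm with 14 equal gaps: ⌊(2008 − 13·88) / 14⌋ = 61 mm.


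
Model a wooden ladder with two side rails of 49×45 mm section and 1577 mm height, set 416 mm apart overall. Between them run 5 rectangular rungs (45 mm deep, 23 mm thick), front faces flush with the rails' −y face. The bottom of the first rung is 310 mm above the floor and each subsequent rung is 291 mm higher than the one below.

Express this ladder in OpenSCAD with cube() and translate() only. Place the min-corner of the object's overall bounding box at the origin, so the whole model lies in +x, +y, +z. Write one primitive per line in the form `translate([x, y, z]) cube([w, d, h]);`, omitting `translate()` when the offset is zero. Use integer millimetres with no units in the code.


cube([49, 45, 1577]);
translate([367, 0, 0]) cube([49, 45, 1577]);
translate([49, 0, 310]) cube([318, 45, 23]);
translate([49, 0, 601]) cube([318, 45, 23]);
translate([49, 0, 892]) cube([318, 45, 23]);
translate([49, 0, 1183]) cube([318, 45, 23]);
translate([49, 0, 1474]) cube([318, 45, 23]);


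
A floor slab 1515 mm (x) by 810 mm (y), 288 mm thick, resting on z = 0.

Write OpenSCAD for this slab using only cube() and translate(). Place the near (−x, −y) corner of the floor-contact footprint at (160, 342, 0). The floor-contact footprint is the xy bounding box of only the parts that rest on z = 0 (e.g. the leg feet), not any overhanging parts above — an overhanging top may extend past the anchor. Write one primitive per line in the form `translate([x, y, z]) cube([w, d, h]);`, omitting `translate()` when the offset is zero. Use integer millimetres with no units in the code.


translate([160, 342, 0]) cube([1515, 810, 288]);


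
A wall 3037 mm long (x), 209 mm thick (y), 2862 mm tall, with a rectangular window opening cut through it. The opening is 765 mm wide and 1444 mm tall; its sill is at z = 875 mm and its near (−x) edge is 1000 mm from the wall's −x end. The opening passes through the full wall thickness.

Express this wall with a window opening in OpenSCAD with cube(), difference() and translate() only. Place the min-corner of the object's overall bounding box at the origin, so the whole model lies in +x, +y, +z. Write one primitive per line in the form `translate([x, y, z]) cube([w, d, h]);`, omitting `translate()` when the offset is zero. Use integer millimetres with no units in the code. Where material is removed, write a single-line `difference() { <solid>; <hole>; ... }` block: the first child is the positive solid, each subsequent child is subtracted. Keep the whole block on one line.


difference() { cube([3037, 209, 2862]); translate([1000, 0, 875]) cube([765, 209, 1444]); }


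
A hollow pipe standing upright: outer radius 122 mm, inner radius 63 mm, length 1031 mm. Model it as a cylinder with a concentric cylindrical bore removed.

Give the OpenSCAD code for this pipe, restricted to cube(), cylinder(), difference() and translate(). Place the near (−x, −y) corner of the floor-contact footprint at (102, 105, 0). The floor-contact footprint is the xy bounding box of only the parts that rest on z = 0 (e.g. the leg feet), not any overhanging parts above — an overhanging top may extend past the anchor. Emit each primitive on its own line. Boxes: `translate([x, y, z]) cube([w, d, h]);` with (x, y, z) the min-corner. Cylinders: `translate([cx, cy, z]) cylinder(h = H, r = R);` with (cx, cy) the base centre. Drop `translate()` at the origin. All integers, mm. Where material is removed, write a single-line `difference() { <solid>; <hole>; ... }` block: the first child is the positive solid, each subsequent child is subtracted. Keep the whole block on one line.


difference() { translate([224, 227, 0]) cylinder(h = 1031, r = 122); translate([224, 227, 0]) cylinder(h = 1031, r = 63); }


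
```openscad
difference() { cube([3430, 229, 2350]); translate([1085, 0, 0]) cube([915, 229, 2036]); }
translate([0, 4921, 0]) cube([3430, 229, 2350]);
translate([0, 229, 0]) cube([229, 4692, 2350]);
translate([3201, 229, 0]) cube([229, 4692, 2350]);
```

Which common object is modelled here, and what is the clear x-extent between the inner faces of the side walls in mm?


A single room. The interior width is 2972 mm.

Four walls enclosing a rectangle with a door in the front wall — a room. Outside width 3430 minus two 229 mm walls gives 2972 mm.


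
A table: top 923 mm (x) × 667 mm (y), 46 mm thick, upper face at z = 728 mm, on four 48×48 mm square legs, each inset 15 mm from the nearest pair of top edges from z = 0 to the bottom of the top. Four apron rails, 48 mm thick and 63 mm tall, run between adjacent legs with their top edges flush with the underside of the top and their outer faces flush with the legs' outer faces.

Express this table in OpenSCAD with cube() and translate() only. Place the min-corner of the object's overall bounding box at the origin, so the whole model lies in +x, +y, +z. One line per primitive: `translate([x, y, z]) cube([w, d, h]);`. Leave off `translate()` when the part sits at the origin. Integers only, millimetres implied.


translate([0, 0, 682]) cube([923, 667, 46]);
translate([15, 15, 0]) cube([48, 48, 682]);
translate([860, 15, 0]) cube([48, 48, 682]);
translate([15, 604, 0]) cube([48, 48, 682]);
translate([860, 604, 0]) cube([48, 48, 682]);
translate([63, 15, 619]) cube([797, 48, 63]);
translate([63, 604, 619]) cube([797, 48, 63]);
translate([15, 63, 619]) cube([48, 541, 63]);
translate([860, 63, 619]) cube([48, 541, 63]);


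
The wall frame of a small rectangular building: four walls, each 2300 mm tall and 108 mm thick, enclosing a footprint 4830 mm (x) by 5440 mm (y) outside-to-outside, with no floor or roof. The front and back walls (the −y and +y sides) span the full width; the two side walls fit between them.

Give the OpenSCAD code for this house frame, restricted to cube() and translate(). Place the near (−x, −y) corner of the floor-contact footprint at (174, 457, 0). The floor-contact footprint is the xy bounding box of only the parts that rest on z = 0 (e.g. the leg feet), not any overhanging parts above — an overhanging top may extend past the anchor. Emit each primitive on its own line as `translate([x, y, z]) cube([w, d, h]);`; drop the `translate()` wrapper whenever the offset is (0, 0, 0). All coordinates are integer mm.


translate([174, 457, 0]) cube([4830, 108, 2300]);
translate([174, 5789, 0]) cube([4830, 108, 2300]);
translate([174, 565, 0]) cube([108, 5224, 2300]);
translate([4896, 565, 0]) cube([108, 5224, 2300]);


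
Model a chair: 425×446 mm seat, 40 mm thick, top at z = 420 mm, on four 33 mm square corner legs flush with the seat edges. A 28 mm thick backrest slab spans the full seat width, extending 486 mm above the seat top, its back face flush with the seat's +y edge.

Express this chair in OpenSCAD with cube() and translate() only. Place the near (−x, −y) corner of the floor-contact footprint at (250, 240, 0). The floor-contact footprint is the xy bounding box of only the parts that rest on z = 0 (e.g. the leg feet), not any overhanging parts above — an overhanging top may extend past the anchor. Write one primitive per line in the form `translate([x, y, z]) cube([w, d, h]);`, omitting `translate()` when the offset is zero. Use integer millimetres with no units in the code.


// leg_h = 420 - 40 = 380
translate([250, 240, 380]) cube([425, 446, 40]);
translate([250, 240, 0]) cube([33, 33, 380]);
translate([642, 240, 0]) cube([33, 33, 380]);
translate([250, 653, 0]) cube([33, 33, 380]);
translate([642, 653, 0]) cube([33, 33, 380]);
translate([250, 658, 420]) cube([425, 28, 486]);


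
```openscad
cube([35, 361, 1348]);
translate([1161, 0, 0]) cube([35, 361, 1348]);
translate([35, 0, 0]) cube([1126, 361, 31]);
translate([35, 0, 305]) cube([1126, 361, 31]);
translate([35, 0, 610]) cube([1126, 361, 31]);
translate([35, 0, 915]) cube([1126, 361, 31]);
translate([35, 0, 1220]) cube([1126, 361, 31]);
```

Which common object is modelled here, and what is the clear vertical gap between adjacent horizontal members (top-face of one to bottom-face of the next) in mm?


A bookshelf. The clear shelf gap is 274 mm.

Two tall side panels with 5 horizontal boards between them — a bookshelf. The first two shelf undersides are at z = 0 and z = 305; with shelf thickness 31, the clear gap is 305 − 0 − 31 = 274 mm.


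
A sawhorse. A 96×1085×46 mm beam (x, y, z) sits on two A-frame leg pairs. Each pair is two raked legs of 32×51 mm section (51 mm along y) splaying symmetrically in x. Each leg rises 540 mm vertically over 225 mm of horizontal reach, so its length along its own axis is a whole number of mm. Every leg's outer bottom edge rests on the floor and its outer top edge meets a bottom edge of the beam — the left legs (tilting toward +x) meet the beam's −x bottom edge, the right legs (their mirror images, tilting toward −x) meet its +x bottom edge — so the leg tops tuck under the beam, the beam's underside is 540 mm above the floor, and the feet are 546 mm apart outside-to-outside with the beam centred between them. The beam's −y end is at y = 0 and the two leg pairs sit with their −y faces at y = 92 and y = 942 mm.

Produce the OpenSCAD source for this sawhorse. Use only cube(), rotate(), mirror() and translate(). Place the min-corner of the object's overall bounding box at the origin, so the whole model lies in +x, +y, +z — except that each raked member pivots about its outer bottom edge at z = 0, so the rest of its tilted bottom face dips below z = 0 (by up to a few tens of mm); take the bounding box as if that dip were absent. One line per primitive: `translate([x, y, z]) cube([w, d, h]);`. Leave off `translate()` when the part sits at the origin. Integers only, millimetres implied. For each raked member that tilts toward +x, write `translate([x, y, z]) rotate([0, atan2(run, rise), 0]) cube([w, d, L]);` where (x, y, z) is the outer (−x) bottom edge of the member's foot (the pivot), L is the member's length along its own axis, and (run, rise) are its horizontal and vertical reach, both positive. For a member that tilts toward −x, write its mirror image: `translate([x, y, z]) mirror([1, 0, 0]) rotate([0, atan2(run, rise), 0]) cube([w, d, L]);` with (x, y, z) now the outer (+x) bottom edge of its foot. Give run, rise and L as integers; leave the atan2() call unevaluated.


translate([225, 0, 540]) cube([96, 1085, 46]);
translate([0, 92, 0]) rotate([0, atan2(225, 540), 0]) cube([32, 51, 585]);
translate([546, 92, 0]) mirror([1, 0, 0]) rotate([0, atan2(225, 540), 0]) cube([32, 51, 585]);
translate([0, 942, 0]) rotate([0, atan2(225, 540), 0]) cube([32, 51, 585]);
translate([546, 942, 0]) mirror([1, 0, 0]) rotate([0, atan2(225, 540), 0]) cube([32, 51, 585]);


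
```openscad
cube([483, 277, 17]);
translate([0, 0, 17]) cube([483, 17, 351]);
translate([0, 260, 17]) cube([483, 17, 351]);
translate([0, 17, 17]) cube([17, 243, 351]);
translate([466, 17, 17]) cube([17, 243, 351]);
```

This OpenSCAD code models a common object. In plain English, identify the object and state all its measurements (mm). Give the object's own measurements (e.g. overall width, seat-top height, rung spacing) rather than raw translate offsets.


An open-topped rectangular box: outside dimensions 483×277×368 mm, with a uniform wall and base thickness of 17 mm. The base is a full 483×277 slab on the floor; four walls sit on top of the base. The front and back walls (the −y and +y sides) span the full width; the two side walls fit between them.


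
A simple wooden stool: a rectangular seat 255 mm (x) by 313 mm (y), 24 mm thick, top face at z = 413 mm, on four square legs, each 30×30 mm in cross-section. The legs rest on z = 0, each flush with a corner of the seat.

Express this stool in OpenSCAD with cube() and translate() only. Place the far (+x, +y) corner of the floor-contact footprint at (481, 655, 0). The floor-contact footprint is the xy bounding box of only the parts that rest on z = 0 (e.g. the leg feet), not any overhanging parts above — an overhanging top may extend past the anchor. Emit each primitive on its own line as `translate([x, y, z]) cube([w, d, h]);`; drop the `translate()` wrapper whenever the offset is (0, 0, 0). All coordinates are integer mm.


// leg_h = 413 - 24 = 389
translate([226, 342, 389]) cube([255, 313, 24]);
translate([226, 342, 0]) cube([30, 30, 389]);
translate([451, 342, 0]) cube([30, 30, 389]);
translate([226, 625, 0]) cube([30, 30, 389]);
translate([451, 625, 0]) cube([30, 30, 389]);


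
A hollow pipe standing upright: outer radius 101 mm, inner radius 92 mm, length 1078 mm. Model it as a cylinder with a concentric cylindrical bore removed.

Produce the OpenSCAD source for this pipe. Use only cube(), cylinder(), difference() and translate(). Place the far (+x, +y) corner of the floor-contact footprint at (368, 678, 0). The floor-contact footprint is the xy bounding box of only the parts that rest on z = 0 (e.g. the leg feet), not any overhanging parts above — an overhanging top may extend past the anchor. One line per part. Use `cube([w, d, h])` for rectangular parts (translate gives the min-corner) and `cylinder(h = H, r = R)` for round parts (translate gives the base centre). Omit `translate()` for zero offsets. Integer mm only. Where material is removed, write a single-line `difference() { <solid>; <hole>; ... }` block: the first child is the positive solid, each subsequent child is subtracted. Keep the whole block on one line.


difference() { translate([267, 577, 0]) cylinder(h = 1078, r = 101); translate([267, 577, 0]) cylinder(h = 1078, r = 92); }
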